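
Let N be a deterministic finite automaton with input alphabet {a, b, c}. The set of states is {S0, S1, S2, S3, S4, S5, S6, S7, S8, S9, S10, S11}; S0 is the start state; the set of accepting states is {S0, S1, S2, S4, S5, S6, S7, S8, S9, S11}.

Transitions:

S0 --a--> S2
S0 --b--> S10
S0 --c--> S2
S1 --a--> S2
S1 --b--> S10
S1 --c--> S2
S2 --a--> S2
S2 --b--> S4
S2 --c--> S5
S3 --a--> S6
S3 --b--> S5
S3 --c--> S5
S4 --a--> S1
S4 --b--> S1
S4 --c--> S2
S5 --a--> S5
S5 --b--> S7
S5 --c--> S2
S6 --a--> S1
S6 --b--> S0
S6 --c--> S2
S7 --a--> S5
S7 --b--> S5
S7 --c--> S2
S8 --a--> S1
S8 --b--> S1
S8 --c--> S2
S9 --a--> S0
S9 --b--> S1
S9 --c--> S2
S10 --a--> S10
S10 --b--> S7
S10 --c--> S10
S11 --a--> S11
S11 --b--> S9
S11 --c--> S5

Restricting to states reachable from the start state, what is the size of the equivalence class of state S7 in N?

2

Reachable states from the start: {S0,S1,S2,S4,S5,S7,S10}. Unreachable: {S3,S6,S8,S9,S11} — drop them.
Start with accepting vs non-accepting: {S0,S1,S2,S4,S5,S7} | {S10}.
On input b, block {S0,S1,S2,S4,S5,S7} splits into {S2,S4,S5,S7} and {S0,S1}.
On input a, block {S2,S4,S5,S7} splits into {S2,S5,S7} and {S4}.
Split {S2,S5,S7} by δ(·,b) → {S5,S7} and {S2}.
No further refinement is possible. Final partition (5 blocks): {S5,S7} | {S10} | {S0,S1} | {S4} | {S2}.
State S7 belongs to the block {S5,S7}, which has 2 states.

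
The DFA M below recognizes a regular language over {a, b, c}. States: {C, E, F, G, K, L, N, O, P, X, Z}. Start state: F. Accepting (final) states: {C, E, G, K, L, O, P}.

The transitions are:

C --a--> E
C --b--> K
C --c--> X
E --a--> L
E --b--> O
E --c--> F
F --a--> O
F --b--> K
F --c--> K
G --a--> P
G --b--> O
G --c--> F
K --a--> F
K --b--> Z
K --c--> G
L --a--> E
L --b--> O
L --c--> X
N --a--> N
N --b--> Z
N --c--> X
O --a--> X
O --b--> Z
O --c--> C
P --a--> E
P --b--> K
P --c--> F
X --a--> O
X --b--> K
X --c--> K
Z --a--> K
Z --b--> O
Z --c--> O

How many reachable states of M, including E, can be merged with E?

5

States {N} cannot be reached from the start state, so discard them.
P0 = {C,E,G,K,L,O,P} | {F,X,Z}.
On input a, block {C,E,G,K,L,O,P} splits into {C,E,G,L,P} and {K,O}.
No further refinement is possible. Final partition (3 blocks): {C,E,G,L,P} | {F,X,Z} | {K,O}.
State E belongs to the block {C,E,G,L,P}, which has 5 states.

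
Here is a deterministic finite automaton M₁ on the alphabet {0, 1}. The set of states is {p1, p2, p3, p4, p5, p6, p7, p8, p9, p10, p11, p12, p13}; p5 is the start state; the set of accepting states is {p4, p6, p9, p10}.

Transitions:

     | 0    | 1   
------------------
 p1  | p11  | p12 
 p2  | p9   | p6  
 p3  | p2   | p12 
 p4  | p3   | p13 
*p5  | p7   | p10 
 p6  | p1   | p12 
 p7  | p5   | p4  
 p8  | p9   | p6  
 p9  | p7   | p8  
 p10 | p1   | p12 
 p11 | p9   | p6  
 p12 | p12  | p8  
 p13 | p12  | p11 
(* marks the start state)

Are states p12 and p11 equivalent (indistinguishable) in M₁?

No

Every state is reachable, so we keep all 13.
P0 = {p4,p6,p9,p10} | {p1,p2,p3,p5,p7,p8,p11,p12,p13}.
Split {p1,p2,p3,p5,p7,p8,p11,p12,p13} by δ(·,0) → {p1,p3,p5,p7,p12,p13} and {p2,p8,p11}.
On input 1, block {p4,p6,p9,p10} splits into {p4,p6,p10} and {p9}.
Refine {p1,p3,p5,p7,p12,p13} on symbol 0: members go to different blocks, giving {p5,p7,p12,p13} and {p1,p3}.
Refine {p5,p7,p12,p13} on symbol 1: members go to different blocks, giving {p5,p7} and {p12,p13}.
No further refinement is possible. Final partition (6 blocks): {p4,p6,p10} | {p5,p7} | {p2,p8,p11} | {p9} | {p1,p3} | {p12,p13}.
p12 and p11 end up in different blocks, so they are distinguishable. For instance, the string '0' is accepted from only p11.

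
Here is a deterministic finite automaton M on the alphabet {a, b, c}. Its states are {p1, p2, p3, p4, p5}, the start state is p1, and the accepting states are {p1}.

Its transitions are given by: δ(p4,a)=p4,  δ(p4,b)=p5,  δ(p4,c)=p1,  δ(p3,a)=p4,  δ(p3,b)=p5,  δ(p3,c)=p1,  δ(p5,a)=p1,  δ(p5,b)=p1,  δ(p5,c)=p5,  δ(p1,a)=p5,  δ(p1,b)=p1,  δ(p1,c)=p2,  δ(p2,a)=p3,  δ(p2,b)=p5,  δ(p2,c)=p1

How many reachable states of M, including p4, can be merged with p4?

3

All states are reachable from the start state.
P0 = {p1} | {p2,p3,p4,p5}.
On input a, block {p2,p3,p4,p5} splits into {p2,p3,p4} and {p5}.
The partition is now stable with 3 blocks: {p1} | {p2,p3,p4} | {p5}.
The equivalence class containing p4 is {p2,p3,p4}, of size 3.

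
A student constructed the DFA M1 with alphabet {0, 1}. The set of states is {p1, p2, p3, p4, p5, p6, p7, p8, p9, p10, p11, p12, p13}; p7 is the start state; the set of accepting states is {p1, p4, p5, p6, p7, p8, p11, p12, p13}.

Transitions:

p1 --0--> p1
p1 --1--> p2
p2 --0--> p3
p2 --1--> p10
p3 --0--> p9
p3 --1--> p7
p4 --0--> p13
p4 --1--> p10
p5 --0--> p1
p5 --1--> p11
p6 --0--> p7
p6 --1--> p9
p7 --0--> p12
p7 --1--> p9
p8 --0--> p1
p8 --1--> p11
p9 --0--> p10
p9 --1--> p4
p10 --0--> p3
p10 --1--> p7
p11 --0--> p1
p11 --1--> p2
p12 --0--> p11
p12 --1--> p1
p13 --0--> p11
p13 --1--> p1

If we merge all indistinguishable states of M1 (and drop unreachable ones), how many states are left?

5

States {p5,p6,p8} cannot be reached from the start state, so discard them.
Initial partition by acceptance: {p1,p4,p7,p11,p12,p13} | {p2,p3,p9,p10}.
Refine {p1,p4,p7,p11,p12,p13} on symbol 1: members go to different blocks, giving {p1,p4,p7,p11} and {p12,p13}.
On input 0, block {p1,p4,p7,p11} splits into {p1,p11} and {p4,p7}.
Split {p2,p3,p9,p10} by δ(·,1) → {p3,p9,p10} and {p2}.
No further refinement is possible. Final partition (5 blocks): {p1,p11} | {p3,p9,p10} | {p12,p13} | {p4,p7} | {p2}.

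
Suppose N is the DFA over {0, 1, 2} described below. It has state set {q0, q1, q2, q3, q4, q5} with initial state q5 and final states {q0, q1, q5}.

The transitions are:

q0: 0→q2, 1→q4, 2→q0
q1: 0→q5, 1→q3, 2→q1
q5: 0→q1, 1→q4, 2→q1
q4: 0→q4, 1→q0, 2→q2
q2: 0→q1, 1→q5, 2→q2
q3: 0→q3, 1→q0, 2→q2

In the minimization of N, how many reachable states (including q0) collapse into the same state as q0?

All states are reachable from the start state.
P0 = {q0,q1,q5} | {q2,q3,q4}.
On input 0, block {q0,q1,q5} splits into {q1,q5} and {q0}.
Refine {q2,q3,q4} on symbol 0: members go to different blocks, giving {q3,q4} and {q2}.
The partition is now stable with 4 blocks: {q1,q5} | {q3,q4} | {q0} | {q2}.
The equivalence class containing q0 is {q0}, of size 1.

1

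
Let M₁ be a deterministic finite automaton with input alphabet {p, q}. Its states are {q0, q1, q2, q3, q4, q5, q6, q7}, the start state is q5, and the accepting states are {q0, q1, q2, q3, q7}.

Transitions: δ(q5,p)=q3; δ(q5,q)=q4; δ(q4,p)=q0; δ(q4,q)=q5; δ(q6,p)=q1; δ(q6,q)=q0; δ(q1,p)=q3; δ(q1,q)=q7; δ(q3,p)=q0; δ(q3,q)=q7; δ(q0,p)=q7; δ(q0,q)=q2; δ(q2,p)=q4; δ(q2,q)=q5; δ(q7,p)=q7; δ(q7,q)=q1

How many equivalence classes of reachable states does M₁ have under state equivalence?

Reachable states from the start: {q0,q1,q2,q3,q4,q5,q7}. Unreachable: {q6} — drop them.
Initial partition by acceptance: {q0,q1,q2,q3,q7} | {q4,q5}.
On input p, block {q0,q1,q2,q3,q7} splits into {q0,q1,q3,q7} and {q2}.
Refine {q0,q1,q3,q7} on symbol q: members go to different blocks, giving {q1,q3,q7} and {q0}.
Refine {q1,q3,q7} on symbol p: members go to different blocks, giving {q1,q7} and {q3}.
Refine {q1,q7} on symbol p: members go to different blocks, giving {q1} and {q7}.
On input p, block {q4,q5} splits into {q4} and {q5}.
The partition is now stable with 7 blocks: {q1} | {q4} | {q2} | {q0} | {q3} | {q7} | {q5}.

7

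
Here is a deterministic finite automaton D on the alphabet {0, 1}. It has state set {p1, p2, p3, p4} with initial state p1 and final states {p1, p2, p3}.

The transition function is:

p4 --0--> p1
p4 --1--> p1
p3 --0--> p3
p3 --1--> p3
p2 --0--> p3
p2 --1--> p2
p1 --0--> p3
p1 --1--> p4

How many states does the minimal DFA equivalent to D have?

3

States {p2} cannot be reached from the start state, so discard them.
P0 = {p1,p3} | {p4}.
On input 1, block {p1,p3} splits into {p1} and {p3}.
No further refinement is possible. Final partition (3 blocks): {p1} | {p4} | {p3}.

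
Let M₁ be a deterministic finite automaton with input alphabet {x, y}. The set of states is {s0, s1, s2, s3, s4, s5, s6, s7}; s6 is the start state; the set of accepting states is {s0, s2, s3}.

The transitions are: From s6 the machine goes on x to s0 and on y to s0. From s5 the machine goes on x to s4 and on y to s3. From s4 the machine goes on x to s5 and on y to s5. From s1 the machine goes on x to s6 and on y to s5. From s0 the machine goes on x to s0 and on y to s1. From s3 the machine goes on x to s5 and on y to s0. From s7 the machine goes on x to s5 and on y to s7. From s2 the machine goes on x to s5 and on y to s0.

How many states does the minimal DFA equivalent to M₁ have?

Reachable states from the start: {s0,s1,s3,s4,s5,s6}. Unreachable: {s2,s7} — drop them.
Start with accepting vs non-accepting: {s0,s3} | {s1,s4,s5,s6}.
Refine {s0,s3} on symbol x: members go to different blocks, giving {s0} and {s3}.
On input x, block {s1,s4,s5,s6} splits into {s1,s4,s5} and {s6}.
Split {s1,s4,s5} by δ(·,x) → {s4,s5} and {s1}.
On input y, block {s4,s5} splits into {s4} and {s5}.
The partition is now stable with 6 blocks: {s0} | {s4} | {s3} | {s6} | {s1} | {s5}.

6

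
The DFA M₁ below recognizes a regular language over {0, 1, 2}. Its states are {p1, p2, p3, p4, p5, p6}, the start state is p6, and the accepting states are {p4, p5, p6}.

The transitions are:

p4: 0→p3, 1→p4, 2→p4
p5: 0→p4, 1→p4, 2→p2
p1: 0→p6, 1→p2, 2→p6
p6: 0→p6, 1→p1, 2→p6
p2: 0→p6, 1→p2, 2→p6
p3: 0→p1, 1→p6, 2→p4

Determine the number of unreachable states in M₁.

3

BFS from p6 reaches {p1, p2, p6}; the 3 state(s) p3, p4, p5 are never visited.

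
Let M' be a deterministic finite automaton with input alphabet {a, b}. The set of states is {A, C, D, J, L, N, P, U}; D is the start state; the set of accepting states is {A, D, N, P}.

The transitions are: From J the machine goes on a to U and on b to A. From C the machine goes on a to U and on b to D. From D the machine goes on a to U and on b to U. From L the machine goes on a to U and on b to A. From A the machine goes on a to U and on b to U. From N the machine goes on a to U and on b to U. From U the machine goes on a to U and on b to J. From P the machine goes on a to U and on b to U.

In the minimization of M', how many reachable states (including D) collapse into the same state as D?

2

First remove the unreachable states {C,L,N,P}; 4 states remain.
Initial partition by acceptance: {A,D} | {J,U}.
On input b, block {J,U} splits into {U} and {J}.
The partition is now stable with 3 blocks: {A,D} | {U} | {J}.
State D belongs to the block {A,D}, which has 2 states.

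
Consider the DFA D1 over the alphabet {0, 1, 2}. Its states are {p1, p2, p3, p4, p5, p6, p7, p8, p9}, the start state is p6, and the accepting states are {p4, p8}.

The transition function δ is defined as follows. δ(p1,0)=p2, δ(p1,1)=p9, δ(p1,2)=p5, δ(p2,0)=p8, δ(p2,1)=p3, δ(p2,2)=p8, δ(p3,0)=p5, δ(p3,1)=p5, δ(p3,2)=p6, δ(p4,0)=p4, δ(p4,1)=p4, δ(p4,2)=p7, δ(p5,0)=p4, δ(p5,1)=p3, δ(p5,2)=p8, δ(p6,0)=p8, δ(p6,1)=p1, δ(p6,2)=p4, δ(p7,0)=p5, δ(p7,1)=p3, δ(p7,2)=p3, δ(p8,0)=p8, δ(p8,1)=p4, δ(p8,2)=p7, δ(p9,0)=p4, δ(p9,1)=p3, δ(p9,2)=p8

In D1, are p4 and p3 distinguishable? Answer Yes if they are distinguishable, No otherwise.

P0 = {p4,p8} | {p1,p2,p3,p5,p6,p7,p9}.
Refine {p1,p2,p3,p5,p6,p7,p9} on symbol 0: members go to different blocks, giving {p2,p5,p6,p9} and {p1,p3,p7}.
Split {p1,p3,p7} by δ(·,1) → {p1,p3} and {p7}.
Stable partition: {p4,p8} | {p2,p5,p6,p9} | {p1,p3} | {p7} — 4 equivalence classes.
p4 and p3 end up in different blocks, so they are distinguishable. For instance, the string 'ε' is accepted from only p4.

Yes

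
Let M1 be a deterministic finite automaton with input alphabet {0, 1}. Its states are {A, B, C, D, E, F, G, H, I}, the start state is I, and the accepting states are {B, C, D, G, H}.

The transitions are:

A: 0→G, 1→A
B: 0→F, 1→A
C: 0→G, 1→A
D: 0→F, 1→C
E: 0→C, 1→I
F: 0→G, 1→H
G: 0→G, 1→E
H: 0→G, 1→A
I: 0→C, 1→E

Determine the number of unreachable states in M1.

4

BFS from I reaches {A, C, E, G, I}; the 4 state(s) B, D, F, H are never visited.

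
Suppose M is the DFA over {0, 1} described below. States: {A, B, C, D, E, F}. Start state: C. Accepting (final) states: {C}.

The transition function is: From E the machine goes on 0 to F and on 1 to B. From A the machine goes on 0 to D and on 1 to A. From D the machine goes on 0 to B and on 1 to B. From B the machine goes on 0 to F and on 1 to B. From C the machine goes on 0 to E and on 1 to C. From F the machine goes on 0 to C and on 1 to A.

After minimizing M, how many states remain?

Start with accepting vs non-accepting: {C} | {A,B,D,E,F}.
On input 0, block {A,B,D,E,F} splits into {A,B,D,E} and {F}.
Split {A,B,D,E} by δ(·,0) → {A,D} and {B,E}.
Refine {A,D} on symbol 0: members go to different blocks, giving {A} and {D}.
No further refinement is possible. Final partition (5 blocks): {C} | {A} | {F} | {B,E} | {D}.

5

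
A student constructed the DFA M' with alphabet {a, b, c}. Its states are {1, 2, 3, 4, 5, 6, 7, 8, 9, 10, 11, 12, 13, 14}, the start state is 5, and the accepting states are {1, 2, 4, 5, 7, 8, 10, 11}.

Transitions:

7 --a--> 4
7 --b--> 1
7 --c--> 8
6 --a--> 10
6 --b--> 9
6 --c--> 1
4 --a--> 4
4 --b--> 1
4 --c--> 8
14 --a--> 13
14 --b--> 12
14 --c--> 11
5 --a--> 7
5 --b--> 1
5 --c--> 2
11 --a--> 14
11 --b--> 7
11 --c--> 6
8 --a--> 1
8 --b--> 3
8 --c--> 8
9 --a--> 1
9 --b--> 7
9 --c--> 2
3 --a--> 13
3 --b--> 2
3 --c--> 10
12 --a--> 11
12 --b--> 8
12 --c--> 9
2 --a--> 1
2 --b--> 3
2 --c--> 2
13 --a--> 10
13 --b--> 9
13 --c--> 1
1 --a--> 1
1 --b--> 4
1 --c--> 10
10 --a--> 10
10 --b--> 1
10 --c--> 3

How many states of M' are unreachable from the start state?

4

Starting at 5 and following transitions, the reachable set is {1, 2, 3, 4, 5, 7, 8, 9, 10, 13}. That leaves 6, 11, 12, 14 unreachable — 4 in total.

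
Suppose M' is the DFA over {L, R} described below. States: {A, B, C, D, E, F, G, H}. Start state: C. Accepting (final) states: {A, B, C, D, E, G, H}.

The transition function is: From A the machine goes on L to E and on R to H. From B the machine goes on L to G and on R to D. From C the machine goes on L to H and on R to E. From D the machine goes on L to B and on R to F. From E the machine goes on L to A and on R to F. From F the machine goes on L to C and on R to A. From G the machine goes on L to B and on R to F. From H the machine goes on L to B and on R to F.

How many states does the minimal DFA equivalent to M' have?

Initial partition by acceptance: {A,B,C,D,E,G,H} | {F}.
Refine {A,B,C,D,E,G,H} on symbol R: members go to different blocks, giving {D,E,G,H} and {A,B,C}.
The partition is now stable with 3 blocks: {D,E,G,H} | {F} | {A,B,C}.

3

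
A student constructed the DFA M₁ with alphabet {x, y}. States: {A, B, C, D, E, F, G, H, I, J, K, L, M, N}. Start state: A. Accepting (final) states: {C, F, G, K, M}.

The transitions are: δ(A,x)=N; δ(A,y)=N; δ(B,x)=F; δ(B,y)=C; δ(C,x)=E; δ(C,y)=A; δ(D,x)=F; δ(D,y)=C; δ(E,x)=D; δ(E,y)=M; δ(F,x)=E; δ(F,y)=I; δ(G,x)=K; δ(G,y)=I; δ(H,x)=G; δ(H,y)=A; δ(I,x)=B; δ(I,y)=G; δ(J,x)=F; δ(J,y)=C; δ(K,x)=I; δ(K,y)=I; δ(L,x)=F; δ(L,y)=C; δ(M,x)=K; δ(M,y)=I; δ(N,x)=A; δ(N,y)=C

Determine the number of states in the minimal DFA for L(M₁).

First remove the unreachable states {H,J,L}; 11 states remain.
P0 = {C,F,G,K,M} | {A,B,D,E,I,N}.
On input x, block {C,F,G,K,M} splits into {C,F,K} and {G,M}.
On input x, block {A,B,D,E,I,N} splits into {A,E,I,N} and {B,D}.
Refine {A,E,I,N} on symbol x: members go to different blocks, giving {A,N} and {E,I}.
On input y, block {C,F,K} splits into {F,K} and {C}.
Split {A,N} by δ(·,y) → {A} and {N}.
No further refinement is possible. Final partition (7 blocks): {F,K} | {A} | {G,M} | {B,D} | {E,I} | {C} | {N}.

7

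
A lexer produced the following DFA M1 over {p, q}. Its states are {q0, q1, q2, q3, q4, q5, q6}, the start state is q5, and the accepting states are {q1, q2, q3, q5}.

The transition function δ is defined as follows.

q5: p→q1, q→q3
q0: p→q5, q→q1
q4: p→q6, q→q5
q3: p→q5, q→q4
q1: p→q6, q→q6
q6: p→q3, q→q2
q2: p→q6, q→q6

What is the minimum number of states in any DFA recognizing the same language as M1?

First remove the unreachable states {q0}; 6 states remain.
Initial partition by acceptance: {q1,q2,q3,q5} | {q4,q6}.
Refine {q1,q2,q3,q5} on symbol p: members go to different blocks, giving {q1,q2} and {q3,q5}.
Refine {q4,q6} on symbol p: members go to different blocks, giving {q4} and {q6}.
On input p, block {q3,q5} splits into {q3} and {q5}.
Stable partition: {q1,q2} | {q4} | {q3} | {q6} | {q5} — 5 equivalence classes.

5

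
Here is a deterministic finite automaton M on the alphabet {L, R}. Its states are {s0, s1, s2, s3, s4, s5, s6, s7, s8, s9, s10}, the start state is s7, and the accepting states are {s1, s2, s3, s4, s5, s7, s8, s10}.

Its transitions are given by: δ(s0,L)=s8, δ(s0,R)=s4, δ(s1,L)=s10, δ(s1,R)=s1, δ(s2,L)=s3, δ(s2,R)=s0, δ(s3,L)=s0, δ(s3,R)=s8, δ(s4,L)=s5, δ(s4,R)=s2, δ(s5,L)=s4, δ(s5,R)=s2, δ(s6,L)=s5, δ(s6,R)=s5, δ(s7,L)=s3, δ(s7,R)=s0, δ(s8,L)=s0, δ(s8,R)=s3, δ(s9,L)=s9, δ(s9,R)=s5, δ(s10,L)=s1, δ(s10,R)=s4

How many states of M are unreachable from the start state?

4

Starting at s7 and following transitions, the reachable set is {s0, s2, s3, s4, s5, s7, s8}. That leaves s1, s6, s9, s10 unreachable — 4 in total.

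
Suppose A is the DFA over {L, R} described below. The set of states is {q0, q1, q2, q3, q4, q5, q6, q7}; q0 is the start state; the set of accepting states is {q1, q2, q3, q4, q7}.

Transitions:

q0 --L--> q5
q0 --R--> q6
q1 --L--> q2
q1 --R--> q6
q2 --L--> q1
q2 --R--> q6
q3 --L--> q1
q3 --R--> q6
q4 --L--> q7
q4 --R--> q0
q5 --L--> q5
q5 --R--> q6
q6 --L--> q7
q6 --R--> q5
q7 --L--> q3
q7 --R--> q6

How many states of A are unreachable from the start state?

No path from q0 leads to q4; the other 7 states are all reachable.

1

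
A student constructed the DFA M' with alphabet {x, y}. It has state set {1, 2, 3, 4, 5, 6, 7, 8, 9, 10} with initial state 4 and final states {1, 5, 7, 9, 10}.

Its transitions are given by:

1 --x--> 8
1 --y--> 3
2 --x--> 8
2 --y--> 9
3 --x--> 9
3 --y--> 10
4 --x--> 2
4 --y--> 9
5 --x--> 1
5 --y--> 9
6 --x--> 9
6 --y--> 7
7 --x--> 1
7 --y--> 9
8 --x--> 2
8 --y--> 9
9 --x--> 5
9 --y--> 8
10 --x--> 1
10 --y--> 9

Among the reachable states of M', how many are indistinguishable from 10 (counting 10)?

2

States {6,7} cannot be reached from the start state, so discard them.
Initial partition by acceptance: {1,5,9,10} | {2,3,4,8}.
Split {1,5,9,10} by δ(·,x) → {5,9,10} and {1}.
Split {5,9,10} by δ(·,x) → {5,10} and {9}.
Refine {2,3,4,8} on symbol x: members go to different blocks, giving {2,4,8} and {3}.
The partition is now stable with 5 blocks: {5,10} | {2,4,8} | {1} | {9} | {3}.
State 10 belongs to the block {5,10}, which has 2 states.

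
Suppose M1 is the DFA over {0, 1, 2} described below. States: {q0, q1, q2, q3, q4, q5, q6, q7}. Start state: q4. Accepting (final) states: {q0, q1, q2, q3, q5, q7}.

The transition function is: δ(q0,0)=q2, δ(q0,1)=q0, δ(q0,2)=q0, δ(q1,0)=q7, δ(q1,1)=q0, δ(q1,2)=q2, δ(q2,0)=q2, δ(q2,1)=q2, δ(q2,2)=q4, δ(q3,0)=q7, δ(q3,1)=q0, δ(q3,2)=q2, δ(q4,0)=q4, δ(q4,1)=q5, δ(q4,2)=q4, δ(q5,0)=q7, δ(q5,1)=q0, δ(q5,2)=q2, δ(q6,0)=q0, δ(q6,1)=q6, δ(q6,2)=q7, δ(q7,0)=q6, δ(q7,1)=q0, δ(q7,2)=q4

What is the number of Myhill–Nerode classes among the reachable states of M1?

Reachable states from the start: {q0,q2,q4,q5,q6,q7}. Unreachable: {q1,q3} — drop them.
P0 = {q0,q2,q5,q7} | {q4,q6}.
Refine {q0,q2,q5,q7} on symbol 0: members go to different blocks, giving {q0,q2,q5} and {q7}.
On input 0, block {q0,q2,q5} splits into {q0,q2} and {q5}.
On input 2, block {q0,q2} splits into {q0} and {q2}.
Split {q4,q6} by δ(·,0) → {q4} and {q6}.
The partition is now stable with 6 blocks: {q0} | {q4} | {q7} | {q5} | {q2} | {q6}.

6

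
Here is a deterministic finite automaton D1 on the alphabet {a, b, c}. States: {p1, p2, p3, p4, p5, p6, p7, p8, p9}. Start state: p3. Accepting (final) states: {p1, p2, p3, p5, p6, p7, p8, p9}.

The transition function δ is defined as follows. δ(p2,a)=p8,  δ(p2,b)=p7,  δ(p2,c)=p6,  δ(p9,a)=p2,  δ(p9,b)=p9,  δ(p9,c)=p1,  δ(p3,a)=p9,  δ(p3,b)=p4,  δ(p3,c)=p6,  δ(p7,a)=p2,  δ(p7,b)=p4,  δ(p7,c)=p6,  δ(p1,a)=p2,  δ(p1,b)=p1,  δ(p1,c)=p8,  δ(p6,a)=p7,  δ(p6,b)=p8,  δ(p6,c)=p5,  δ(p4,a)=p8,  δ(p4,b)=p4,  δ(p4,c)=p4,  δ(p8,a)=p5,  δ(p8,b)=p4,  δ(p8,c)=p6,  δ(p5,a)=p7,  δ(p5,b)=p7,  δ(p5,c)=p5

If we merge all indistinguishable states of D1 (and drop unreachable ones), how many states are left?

6

All states are reachable from the start state.
Initial partition by acceptance: {p1,p2,p3,p5,p6,p7,p8,p9} | {p4}.
Split {p1,p2,p3,p5,p6,p7,p8,p9} by δ(·,b) → {p1,p2,p5,p6,p9} and {p3,p7,p8}.
Refine {p1,p2,p5,p6,p9} on symbol a: members go to different blocks, giving {p2,p5,p6} and {p1,p9}.
Refine {p3,p7,p8} on symbol a: members go to different blocks, giving {p7,p8} and {p3}.
Split {p1,p9} by δ(·,c) → {p1} and {p9}.
Stable partition: {p2,p5,p6} | {p4} | {p7,p8} | {p1} | {p3} | {p9} — 6 equivalence classes.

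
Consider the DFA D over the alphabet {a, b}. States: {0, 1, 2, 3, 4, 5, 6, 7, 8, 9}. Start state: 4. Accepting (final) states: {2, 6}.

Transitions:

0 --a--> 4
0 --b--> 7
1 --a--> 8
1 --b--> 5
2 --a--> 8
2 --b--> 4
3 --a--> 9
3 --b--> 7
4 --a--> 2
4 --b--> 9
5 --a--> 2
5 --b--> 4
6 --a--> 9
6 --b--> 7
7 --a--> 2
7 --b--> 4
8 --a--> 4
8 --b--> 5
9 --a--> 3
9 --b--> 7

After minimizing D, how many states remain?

5

Reachable states from the start: {2,3,4,5,7,8,9}. Unreachable: {0,1,6} — drop them.
P0 = {2} | {3,4,5,7,8,9}.
On input a, block {3,4,5,7,8,9} splits into {3,8,9} and {4,5,7}.
Refine {3,8,9} on symbol a: members go to different blocks, giving {3,9} and {8}.
Split {4,5,7} by δ(·,b) → {5,7} and {4}.
The partition is now stable with 5 blocks: {2} | {3,9} | {5,7} | {8} | {4}.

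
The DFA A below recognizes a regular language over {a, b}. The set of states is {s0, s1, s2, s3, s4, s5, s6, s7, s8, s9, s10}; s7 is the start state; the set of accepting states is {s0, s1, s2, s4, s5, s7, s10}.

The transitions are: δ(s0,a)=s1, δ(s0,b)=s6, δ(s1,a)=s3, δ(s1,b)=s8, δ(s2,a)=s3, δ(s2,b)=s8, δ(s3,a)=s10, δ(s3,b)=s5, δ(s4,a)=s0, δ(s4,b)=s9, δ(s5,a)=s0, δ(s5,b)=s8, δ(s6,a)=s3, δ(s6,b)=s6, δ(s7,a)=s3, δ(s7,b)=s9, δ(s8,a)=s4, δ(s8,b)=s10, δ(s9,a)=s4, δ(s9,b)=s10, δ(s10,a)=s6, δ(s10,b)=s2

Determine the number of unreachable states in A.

0

A breadth-first search from the start state visits every state.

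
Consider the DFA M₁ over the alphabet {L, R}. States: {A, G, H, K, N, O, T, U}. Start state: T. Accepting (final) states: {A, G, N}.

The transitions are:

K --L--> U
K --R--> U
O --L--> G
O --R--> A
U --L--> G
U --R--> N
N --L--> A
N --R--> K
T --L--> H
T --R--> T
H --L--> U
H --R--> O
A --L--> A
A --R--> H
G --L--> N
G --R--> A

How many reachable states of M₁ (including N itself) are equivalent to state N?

All states are reachable from the start state.
Initial partition by acceptance: {A,G,N} | {H,K,O,T,U}.
On input R, block {A,G,N} splits into {A,N} and {G}.
Split {H,K,O,T,U} by δ(·,L) → {H,K,T} and {O,U}.
Split {H,K,T} by δ(·,L) → {H,K} and {T}.
Stable partition: {A,N} | {H,K} | {G} | {O,U} | {T} — 5 equivalence classes.
The equivalence class containing N is {A,N}, of size 2.

2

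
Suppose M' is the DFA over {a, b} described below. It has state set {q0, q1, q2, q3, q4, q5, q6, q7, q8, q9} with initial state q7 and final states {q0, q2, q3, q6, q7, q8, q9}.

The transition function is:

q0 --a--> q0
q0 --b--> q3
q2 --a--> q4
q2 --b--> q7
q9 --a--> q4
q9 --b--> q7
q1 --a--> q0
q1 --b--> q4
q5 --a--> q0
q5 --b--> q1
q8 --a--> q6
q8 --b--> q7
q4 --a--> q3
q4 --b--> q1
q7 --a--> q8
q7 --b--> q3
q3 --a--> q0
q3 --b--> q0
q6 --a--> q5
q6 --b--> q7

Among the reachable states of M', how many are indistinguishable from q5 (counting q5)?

First remove the unreachable states {q2,q9}; 8 states remain.
P0 = {q0,q3,q6,q7,q8} | {q1,q4,q5}.
Refine {q0,q3,q6,q7,q8} on symbol a: members go to different blocks, giving {q0,q3,q7,q8} and {q6}.
Split {q0,q3,q7,q8} by δ(·,a) → {q0,q3,q7} and {q8}.
Refine {q0,q3,q7} on symbol a: members go to different blocks, giving {q0,q3} and {q7}.
The partition is now stable with 5 blocks: {q0,q3} | {q1,q4,q5} | {q6} | {q8} | {q7}.
State q5 belongs to the block {q1,q4,q5}, which has 3 states.

3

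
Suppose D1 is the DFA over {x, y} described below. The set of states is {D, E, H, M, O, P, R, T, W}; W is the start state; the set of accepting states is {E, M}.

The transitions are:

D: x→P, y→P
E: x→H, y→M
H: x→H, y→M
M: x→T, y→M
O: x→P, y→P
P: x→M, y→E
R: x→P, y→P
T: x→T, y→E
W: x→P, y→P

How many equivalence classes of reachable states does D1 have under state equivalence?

States {D,O,R} cannot be reached from the start state, so discard them.
Initial partition by acceptance: {E,M} | {H,P,T,W}.
Refine {H,P,T,W} on symbol x: members go to different blocks, giving {H,T,W} and {P}.
Refine {H,T,W} on symbol x: members go to different blocks, giving {H,T} and {W}.
The partition is now stable with 4 blocks: {E,M} | {H,T} | {P} | {W}.

4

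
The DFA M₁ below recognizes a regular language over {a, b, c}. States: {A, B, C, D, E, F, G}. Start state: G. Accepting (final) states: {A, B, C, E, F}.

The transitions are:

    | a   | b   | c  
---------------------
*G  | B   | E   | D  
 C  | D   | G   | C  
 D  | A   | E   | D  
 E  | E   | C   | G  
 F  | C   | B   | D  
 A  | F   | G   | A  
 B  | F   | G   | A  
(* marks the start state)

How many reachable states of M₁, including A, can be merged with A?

2

P0 = {A,B,C,E,F} | {D,G}.
On input a, block {A,B,C,E,F} splits into {A,B,E,F} and {C}.
Refine {A,B,E,F} on symbol a: members go to different blocks, giving {A,B,E} and {F}.
Refine {A,B,E} on symbol a: members go to different blocks, giving {A,B} and {E}.
The partition is now stable with 5 blocks: {A,B} | {D,G} | {C} | {F} | {E}.
The equivalence class containing A is {A,B}, of size 2.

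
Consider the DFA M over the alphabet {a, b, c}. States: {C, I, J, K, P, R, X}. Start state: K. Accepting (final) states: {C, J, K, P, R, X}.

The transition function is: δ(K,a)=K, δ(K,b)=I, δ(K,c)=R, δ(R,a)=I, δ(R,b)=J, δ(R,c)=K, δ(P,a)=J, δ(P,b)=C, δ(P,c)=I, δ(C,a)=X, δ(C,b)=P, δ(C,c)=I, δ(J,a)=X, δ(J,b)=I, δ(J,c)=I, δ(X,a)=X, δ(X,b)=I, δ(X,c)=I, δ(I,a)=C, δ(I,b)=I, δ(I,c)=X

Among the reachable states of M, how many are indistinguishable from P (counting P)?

Every state is reachable, so we keep all 7.
Start with accepting vs non-accepting: {C,J,K,P,R,X} | {I}.
Refine {C,J,K,P,R,X} on symbol a: members go to different blocks, giving {C,J,K,P,X} and {R}.
Split {C,J,K,P,X} by δ(·,b) → {J,K,X} and {C,P}.
Refine {J,K,X} on symbol c: members go to different blocks, giving {J,X} and {K}.
Stable partition: {J,X} | {I} | {R} | {C,P} | {K} — 5 equivalence classes.
The equivalence class containing P is {C,P}, of size 2.

2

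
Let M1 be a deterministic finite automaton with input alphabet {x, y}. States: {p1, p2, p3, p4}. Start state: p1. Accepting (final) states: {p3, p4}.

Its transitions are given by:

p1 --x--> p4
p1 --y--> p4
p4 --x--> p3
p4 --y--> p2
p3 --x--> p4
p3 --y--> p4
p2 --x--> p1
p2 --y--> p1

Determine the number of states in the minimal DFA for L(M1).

4

Every state is reachable, so we keep all 4.
Start with accepting vs non-accepting: {p3,p4} | {p1,p2}.
On input y, block {p3,p4} splits into {p3} and {p4}.
Split {p1,p2} by δ(·,x) → {p1} and {p2}.
Stable partition: {p3} | {p1} | {p4} | {p2} — 4 equivalence classes.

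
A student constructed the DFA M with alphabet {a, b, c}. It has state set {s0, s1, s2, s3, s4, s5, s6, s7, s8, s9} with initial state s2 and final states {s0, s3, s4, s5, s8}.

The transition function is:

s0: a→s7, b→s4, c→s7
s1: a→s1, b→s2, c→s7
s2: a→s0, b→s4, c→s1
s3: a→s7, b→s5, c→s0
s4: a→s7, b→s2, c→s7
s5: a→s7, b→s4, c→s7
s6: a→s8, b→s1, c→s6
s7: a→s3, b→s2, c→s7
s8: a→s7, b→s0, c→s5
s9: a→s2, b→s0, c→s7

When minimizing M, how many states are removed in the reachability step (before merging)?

3

Starting at s2 and following transitions, the reachable set is {s0, s1, s2, s3, s4, s5, s7}. That leaves s6, s8, s9 unreachable — 3 in total.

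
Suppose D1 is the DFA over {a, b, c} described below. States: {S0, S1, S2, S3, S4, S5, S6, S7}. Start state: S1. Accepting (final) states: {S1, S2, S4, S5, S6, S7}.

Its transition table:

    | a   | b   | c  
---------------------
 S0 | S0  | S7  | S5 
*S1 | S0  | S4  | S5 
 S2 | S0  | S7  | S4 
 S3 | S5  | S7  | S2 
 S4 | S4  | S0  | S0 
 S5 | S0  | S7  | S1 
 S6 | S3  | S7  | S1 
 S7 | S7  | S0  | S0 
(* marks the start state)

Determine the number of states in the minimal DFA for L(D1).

Reachable states from the start: {S0,S1,S4,S5,S7}. Unreachable: {S2,S3,S6} — drop them.
P0 = {S1,S4,S5,S7} | {S0}.
Split {S1,S4,S5,S7} by δ(·,a) → {S1,S5} and {S4,S7}.
No further refinement is possible. Final partition (3 blocks): {S1,S5} | {S0} | {S4,S7}.

3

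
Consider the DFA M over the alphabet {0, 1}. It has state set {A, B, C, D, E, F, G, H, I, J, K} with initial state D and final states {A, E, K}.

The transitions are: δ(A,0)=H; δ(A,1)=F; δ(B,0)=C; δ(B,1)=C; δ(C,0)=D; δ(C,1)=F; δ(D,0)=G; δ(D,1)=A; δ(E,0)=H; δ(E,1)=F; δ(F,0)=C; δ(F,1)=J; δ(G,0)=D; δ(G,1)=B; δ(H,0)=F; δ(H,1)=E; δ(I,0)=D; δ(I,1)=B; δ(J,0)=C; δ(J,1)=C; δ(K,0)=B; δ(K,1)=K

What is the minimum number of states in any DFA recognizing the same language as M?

7

First remove the unreachable states {I,K}; 9 states remain.
Initial partition by acceptance: {A,E} | {B,C,D,F,G,H,J}.
Split {B,C,D,F,G,H,J} by δ(·,1) → {B,C,F,G,J} and {D,H}.
Split {B,C,F,G,J} by δ(·,0) → {B,F,J} and {C,G}.
Refine {B,F,J} on symbol 1: members go to different blocks, giving {B,J} and {F}.
Refine {D,H} on symbol 0: members go to different blocks, giving {D} and {H}.
Split {C,G} by δ(·,1) → {C} and {G}.
No further refinement is possible. Final partition (7 blocks): {A,E} | {B,J} | {D} | {C} | {F} | {H} | {G}.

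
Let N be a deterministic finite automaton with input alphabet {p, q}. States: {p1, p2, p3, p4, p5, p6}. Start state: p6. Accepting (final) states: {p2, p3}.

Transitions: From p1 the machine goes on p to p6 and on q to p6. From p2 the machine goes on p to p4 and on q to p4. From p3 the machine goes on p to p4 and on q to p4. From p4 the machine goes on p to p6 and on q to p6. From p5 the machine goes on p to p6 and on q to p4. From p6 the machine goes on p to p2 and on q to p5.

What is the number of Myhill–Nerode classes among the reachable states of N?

Reachable states from the start: {p2,p4,p5,p6}. Unreachable: {p1,p3} — drop them.
P0 = {p2} | {p4,p5,p6}.
Split {p4,p5,p6} by δ(·,p) → {p4,p5} and {p6}.
Split {p4,p5} by δ(·,q) → {p4} and {p5}.
Stable partition: {p2} | {p4} | {p6} | {p5} — 4 equivalence classes.

4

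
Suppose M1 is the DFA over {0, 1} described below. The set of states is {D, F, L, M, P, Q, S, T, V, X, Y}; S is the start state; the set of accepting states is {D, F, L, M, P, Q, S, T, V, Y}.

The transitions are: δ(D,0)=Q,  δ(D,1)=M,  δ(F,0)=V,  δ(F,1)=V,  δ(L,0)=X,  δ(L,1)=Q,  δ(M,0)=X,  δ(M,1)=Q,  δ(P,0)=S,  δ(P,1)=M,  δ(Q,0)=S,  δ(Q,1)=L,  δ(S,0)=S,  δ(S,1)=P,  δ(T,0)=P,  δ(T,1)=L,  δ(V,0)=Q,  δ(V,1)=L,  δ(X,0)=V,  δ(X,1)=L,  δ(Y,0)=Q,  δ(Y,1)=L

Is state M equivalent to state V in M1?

Reachable states from the start: {L,M,P,Q,S,V,X}. Unreachable: {D,F,T,Y} — drop them.
P0 = {L,M,P,Q,S,V} | {X}.
Refine {L,M,P,Q,S,V} on symbol 0: members go to different blocks, giving {P,Q,S,V} and {L,M}.
Refine {P,Q,S,V} on symbol 1: members go to different blocks, giving {P,Q,V} and {S}.
On input 0, block {P,Q,V} splits into {P,Q} and {V}.
The partition is now stable with 5 blocks: {P,Q} | {X} | {L,M} | {S} | {V}.
M and V end up in different blocks, so they are distinguishable. For instance, the string '0' is accepted from only V.

No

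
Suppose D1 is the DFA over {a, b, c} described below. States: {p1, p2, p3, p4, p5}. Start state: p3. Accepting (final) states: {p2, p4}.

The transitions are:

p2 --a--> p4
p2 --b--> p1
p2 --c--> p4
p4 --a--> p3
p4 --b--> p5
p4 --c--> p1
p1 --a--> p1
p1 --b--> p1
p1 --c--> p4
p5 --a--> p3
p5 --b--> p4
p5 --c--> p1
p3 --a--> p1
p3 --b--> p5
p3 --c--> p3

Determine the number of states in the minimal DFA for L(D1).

Reachable states from the start: {p1,p3,p4,p5}. Unreachable: {p2} — drop them.
P0 = {p4} | {p1,p3,p5}.
Split {p1,p3,p5} by δ(·,b) → {p1,p3} and {p5}.
On input b, block {p1,p3} splits into {p1} and {p3}.
Stable partition: {p4} | {p1} | {p5} | {p3} — 4 equivalence classes.

4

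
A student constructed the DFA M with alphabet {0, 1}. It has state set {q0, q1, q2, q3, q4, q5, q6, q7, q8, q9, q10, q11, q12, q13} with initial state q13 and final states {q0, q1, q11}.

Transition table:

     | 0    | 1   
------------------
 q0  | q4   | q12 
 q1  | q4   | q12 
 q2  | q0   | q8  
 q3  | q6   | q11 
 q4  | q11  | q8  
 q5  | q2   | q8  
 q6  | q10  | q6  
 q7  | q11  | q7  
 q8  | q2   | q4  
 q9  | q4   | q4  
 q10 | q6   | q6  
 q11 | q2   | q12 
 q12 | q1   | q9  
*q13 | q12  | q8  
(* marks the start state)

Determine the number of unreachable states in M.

5

No path from q13 leads to q3, q5, q6, q7, q10; the other 9 states are all reachable.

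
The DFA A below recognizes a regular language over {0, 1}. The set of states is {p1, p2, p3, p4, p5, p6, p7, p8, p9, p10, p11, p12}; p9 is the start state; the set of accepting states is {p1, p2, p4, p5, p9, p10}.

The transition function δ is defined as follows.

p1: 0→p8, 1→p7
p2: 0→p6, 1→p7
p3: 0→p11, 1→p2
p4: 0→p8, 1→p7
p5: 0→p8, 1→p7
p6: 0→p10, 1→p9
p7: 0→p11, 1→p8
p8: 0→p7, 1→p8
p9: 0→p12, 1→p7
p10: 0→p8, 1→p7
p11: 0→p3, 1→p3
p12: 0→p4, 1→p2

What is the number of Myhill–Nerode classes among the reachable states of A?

7

Reachable states from the start: {p2,p3,p4,p6,p7,p8,p9,p10,p11,p12}. Unreachable: {p1,p5} — drop them.
Initial partition by acceptance: {p2,p4,p9,p10} | {p3,p6,p7,p8,p11,p12}.
Refine {p3,p6,p7,p8,p11,p12} on symbol 0: members go to different blocks, giving {p3,p7,p8,p11} and {p6,p12}.
On input 0, block {p2,p4,p9,p10} splits into {p2,p9} and {p4,p10}.
On input 1, block {p3,p7,p8,p11} splits into {p7,p8,p11} and {p3}.
Split {p7,p8,p11} by δ(·,0) → {p7,p8} and {p11}.
On input 0, block {p7,p8} splits into {p7} and {p8}.
No further refinement is possible. Final partition (7 blocks): {p2,p9} | {p7} | {p6,p12} | {p4,p10} | {p3} | {p11} | {p8}.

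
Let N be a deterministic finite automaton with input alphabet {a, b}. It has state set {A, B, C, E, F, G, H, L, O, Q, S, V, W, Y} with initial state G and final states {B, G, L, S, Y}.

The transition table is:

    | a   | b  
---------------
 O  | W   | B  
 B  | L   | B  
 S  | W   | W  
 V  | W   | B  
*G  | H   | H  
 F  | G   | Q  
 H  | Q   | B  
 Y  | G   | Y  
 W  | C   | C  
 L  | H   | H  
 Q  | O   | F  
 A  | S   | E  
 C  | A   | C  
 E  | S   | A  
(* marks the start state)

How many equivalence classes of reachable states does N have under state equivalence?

Reachable states from the start: {A,B,C,E,F,G,H,L,O,Q,S,W}. Unreachable: {V,Y} — drop them.
Initial partition by acceptance: {B,G,L,S} | {A,C,E,F,H,O,Q,W}.
On input a, block {B,G,L,S} splits into {G,L,S} and {B}.
On input a, block {A,C,E,F,H,O,Q,W} splits into {C,H,O,Q,W} and {A,E,F}.
On input a, block {C,H,O,Q,W} splits into {H,O,Q,W} and {C}.
Refine {H,O,Q,W} on symbol a: members go to different blocks, giving {H,O,Q} and {W}.
On input a, block {G,L,S} splits into {G,L} and {S}.
On input a, block {H,O,Q} splits into {H,Q} and {O}.
Refine {H,Q} on symbol a: members go to different blocks, giving {Q} and {H}.
On input a, block {A,E,F} splits into {A,E} and {F}.
The partition is now stable with 10 blocks: {G,L} | {Q} | {B} | {A,E} | {C} | {W} | {S} | {O} | {H} | {F}.

10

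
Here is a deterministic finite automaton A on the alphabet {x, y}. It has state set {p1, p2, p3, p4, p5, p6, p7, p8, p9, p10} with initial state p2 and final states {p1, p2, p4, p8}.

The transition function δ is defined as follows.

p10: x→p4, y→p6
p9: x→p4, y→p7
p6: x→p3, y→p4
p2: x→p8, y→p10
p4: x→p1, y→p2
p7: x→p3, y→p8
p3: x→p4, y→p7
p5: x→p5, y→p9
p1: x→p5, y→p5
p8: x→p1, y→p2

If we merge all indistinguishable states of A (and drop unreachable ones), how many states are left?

Start with accepting vs non-accepting: {p1,p2,p4,p8} | {p3,p5,p6,p7,p9,p10}.
Split {p1,p2,p4,p8} by δ(·,x) → {p2,p4,p8} and {p1}.
Refine {p2,p4,p8} on symbol x: members go to different blocks, giving {p4,p8} and {p2}.
Refine {p3,p5,p6,p7,p9,p10} on symbol x: members go to different blocks, giving {p3,p9,p10} and {p5,p6,p7}.
Refine {p5,p6,p7} on symbol x: members go to different blocks, giving {p6,p7} and {p5}.
The partition is now stable with 6 blocks: {p4,p8} | {p3,p9,p10} | {p1} | {p2} | {p6,p7} | {p5}.

6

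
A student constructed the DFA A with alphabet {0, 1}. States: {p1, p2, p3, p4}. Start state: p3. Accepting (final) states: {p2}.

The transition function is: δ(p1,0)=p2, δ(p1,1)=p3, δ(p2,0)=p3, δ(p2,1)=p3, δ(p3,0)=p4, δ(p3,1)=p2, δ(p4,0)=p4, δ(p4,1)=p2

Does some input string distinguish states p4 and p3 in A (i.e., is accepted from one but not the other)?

Reachable states from the start: {p2,p3,p4}. Unreachable: {p1} — drop them.
Initial partition by acceptance: {p2} | {p3,p4}.
The partition is now stable with 2 blocks: {p2} | {p3,p4}.
p4 and p3 lie in the same block of the stable partition, so they are equivalent — no string distinguishes them.

No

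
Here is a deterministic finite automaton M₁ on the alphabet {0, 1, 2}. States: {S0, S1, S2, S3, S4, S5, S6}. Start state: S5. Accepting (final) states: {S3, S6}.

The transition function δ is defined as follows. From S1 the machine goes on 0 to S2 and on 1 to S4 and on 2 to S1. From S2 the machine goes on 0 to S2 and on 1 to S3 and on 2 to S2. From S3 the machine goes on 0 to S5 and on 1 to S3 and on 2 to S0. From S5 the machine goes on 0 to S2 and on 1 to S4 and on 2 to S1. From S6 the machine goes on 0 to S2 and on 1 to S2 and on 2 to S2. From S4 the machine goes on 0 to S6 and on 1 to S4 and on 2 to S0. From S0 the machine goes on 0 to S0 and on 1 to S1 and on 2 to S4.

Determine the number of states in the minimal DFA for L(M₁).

All states are reachable from the start state.
Initial partition by acceptance: {S3,S6} | {S0,S1,S2,S4,S5}.
Split {S3,S6} by δ(·,1) → {S3} and {S6}.
Split {S0,S1,S2,S4,S5} by δ(·,0) → {S0,S1,S2,S5} and {S4}.
Refine {S0,S1,S2,S5} on symbol 1: members go to different blocks, giving {S1,S5} and {S0} and {S2}.
Stable partition: {S3} | {S1,S5} | {S6} | {S4} | {S0} | {S2} — 6 equivalence classes.

6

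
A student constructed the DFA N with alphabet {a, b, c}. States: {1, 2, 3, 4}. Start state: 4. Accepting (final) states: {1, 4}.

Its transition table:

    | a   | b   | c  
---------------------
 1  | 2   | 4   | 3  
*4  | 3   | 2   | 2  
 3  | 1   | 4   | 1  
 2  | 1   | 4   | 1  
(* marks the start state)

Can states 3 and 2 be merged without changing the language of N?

Yes

Initial partition by acceptance: {1,4} | {2,3}.
Refine {1,4} on symbol b: members go to different blocks, giving {1} and {4}.
The partition is now stable with 3 blocks: {1} | {2,3} | {4}.
3 and 2 lie in the same block of the stable partition, so they are equivalent — no string distinguishes them.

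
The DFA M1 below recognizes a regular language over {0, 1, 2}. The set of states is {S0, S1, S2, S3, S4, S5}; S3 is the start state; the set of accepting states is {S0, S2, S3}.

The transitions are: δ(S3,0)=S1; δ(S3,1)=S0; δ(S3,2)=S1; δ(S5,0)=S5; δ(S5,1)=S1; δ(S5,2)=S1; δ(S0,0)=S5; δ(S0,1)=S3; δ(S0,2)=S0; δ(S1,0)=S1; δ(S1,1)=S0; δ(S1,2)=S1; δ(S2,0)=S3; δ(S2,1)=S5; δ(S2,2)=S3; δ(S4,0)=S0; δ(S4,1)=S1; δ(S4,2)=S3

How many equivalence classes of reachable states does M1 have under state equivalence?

4

First remove the unreachable states {S2,S4}; 4 states remain.
P0 = {S0,S3} | {S1,S5}.
Refine {S0,S3} on symbol 2: members go to different blocks, giving {S0} and {S3}.
Refine {S1,S5} on symbol 1: members go to different blocks, giving {S1} and {S5}.
Stable partition: {S0} | {S1} | {S3} | {S5} — 4 equivalence classes.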